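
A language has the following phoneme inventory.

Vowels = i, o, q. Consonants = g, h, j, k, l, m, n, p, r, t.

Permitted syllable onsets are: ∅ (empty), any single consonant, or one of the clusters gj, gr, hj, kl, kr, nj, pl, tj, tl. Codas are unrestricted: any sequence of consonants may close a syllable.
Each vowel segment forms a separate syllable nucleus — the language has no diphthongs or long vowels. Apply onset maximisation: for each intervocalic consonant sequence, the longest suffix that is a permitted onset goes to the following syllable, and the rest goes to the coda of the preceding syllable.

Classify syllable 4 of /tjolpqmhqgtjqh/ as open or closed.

closed

Nuclei (vowels): o, q, q, q → 4 syllables.
V1 /o/ – V2 /q/: /lp/ splits as /l/ + /p/ (/p/ is the longest suffix that is a licit onset).
V2 /q/ – V3 /q/: /mh/; trying suffixes from longest down, /h/ is the first permitted one, so coda /m/ | onset /h/.
V3 /q/ – V4 /q/: cluster /gtj/ — the longest permitted-onset suffix is /tj/; onset = /tj/, preceding coda = /g/.
So the parse is tjol.pqm.hqg.tjqh.
Syllable 4 is /tjqh/ with coda /h/, so it is closed.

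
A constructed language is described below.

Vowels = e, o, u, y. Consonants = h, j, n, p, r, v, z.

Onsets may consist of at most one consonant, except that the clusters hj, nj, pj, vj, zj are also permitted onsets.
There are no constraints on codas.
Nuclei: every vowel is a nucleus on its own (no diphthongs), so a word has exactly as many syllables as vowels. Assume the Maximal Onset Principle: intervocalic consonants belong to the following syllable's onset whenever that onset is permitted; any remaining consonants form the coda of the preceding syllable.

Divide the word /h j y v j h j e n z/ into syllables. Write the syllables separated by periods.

hjyvj.hjenz

The vowels are y, e — 2 nuclei, so 2 syllables.
σ1/σ2 boundary: /vjhj/ splits as /vj/ + /hj/ (/hj/ is the longest suffix that is a licit onset).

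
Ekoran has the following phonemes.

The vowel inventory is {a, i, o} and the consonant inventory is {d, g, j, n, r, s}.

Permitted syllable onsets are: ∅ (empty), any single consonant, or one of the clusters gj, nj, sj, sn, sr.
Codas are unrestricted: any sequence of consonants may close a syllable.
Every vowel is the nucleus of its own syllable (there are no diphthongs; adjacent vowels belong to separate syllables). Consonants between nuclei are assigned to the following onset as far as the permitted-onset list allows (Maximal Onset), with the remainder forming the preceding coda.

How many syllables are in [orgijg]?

2

Vowels present: o, i; each is a nucleus, giving 2 syllables.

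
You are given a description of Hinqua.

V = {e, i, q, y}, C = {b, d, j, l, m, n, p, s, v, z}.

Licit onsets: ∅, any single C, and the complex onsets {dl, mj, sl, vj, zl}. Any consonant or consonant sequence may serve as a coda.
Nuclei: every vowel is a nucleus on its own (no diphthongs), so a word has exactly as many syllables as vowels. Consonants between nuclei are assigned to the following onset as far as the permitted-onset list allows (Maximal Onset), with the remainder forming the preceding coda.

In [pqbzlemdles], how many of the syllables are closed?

3

Nuclei (vowels): q, e, e → 3 syllables.
V1 /q/ – V2 /e/: cluster /bzl/ — the longest permitted-onset suffix is /zl/; onset = /zl/, preceding coda = /b/.
V2 /e/ – V3 /e/: /mdl/; trying suffixes from longest down, /dl/ is the first permitted one, so coda /m/ | onset /dl/.
Result: pqb.zlem.dles.
Classifying each syllable: /pqb/ (closed), /zlem/ (closed), /dles/ (closed).
Closed syllables: 3.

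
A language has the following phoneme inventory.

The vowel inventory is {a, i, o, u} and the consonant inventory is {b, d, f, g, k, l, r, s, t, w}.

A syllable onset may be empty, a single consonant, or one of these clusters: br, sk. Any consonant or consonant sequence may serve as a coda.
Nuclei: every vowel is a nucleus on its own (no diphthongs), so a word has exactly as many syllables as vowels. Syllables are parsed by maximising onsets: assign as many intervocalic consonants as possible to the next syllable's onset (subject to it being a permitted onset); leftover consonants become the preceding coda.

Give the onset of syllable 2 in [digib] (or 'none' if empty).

Nuclei (vowels): i, i → 2 syllables.
Between /i/ (V1) and /i/ (V2): /g/ → onset of the next syllable (single consonants are always licit onsets).
Result: di.gib.
Syllable 2 is /gib/: onset /g/, nucleus /i/, coda /b/.

g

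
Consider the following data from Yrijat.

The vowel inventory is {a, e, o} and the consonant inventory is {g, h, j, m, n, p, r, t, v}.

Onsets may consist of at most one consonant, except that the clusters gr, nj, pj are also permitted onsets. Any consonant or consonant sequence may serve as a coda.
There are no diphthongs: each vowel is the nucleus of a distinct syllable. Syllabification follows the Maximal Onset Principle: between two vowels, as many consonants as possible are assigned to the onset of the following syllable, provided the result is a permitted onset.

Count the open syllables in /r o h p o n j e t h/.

1

The vowels are o, o, e — 3 nuclei, so 3 syllables.
/o…o/ gap (V1→V2): /hp/ splits as /h/ + /p/ (/p/ is the longest suffix that is a licit onset).
/o…e/ gap (V2→V3): /nj/ — entire cluster is a permitted onset → onset /nj/, coda ∅.
Putting it together: roh.po.njeth.
Classifying each syllable: /roh/ (closed), /po/ (open), /njeth/ (closed).
Open syllables: 1.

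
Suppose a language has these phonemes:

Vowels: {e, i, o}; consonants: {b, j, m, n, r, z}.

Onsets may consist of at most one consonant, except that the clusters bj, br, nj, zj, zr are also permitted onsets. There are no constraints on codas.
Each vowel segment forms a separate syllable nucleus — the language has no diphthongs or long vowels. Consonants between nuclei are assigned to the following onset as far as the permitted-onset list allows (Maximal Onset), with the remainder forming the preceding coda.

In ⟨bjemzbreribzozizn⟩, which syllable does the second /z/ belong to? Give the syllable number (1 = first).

Nuclei (vowels): e, e, i, o, i → 5 syllables.
σ1/σ2 boundary: cluster /mzbr/ — the longest permitted-onset suffix is /br/; onset = /br/, preceding coda = /mz/.
σ2/σ3 boundary: /r/ → onset of the next syllable (single consonants are always licit onsets).
σ3/σ4 boundary: /bz/; trying suffixes from longest down, /z/ is the first permitted one, so coda /b/ | onset /z/.
σ4/σ5 boundary: /z/ is a single consonant, so it becomes the next onset.
So the parse is bjemz.bre.rib.zo.zizn.
The second /z/ is in the onset of syllable 4 (/zo/).

4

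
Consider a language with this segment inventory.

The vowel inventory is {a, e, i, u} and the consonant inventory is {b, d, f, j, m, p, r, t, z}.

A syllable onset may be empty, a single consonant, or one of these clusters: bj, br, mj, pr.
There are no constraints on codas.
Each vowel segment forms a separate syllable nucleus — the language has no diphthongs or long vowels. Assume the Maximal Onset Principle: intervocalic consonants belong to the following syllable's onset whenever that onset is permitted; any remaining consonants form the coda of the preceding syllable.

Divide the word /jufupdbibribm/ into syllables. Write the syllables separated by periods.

The vowels are u, u, i, i — 4 nuclei, so 4 syllables.
σ1/σ2 boundary: /f/ → onset of the next syllable (single consonants are always licit onsets).
σ2/σ3 boundary: /pdb/ — longest licit onset from the right is /b/, leaving /pd/ as coda.
σ3/σ4 boundary: /br/ is a licit onset in full, so it all attaches to the next syllable.

ju.fupd.bi.bribm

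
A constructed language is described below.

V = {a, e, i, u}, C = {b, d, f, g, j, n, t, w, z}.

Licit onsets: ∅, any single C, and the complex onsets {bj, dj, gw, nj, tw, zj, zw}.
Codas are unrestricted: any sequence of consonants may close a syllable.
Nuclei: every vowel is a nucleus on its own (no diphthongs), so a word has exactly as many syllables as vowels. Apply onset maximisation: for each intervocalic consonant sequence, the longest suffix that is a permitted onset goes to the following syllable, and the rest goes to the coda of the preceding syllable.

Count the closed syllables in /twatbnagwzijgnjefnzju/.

4

The vowels are a, a, i, e, u — 5 nuclei, so 5 syllables.
σ1/σ2 boundary: cluster /tbn/ — the longest permitted-onset suffix is /n/; onset = /n/, preceding coda = /tb/.
σ2/σ3 boundary: /gwz/ — longest licit onset from the right is /z/, leaving /gw/ as coda.
σ3/σ4 boundary: /jgnj/ splits as /jg/ + /nj/ (/nj/ is the longest suffix that is a licit onset).
σ4/σ5 boundary: cluster /fnzj/ — the longest permitted-onset suffix is /zj/; onset = /zj/, preceding coda = /fn/.
Syllabification: twatb.nagw.zijg.njefn.zju.
Classifying each syllable: /twatb/ (closed), /nagw/ (closed), /zijg/ (closed), /njefn/ (closed), /zju/ (open).
Closed syllables: 4.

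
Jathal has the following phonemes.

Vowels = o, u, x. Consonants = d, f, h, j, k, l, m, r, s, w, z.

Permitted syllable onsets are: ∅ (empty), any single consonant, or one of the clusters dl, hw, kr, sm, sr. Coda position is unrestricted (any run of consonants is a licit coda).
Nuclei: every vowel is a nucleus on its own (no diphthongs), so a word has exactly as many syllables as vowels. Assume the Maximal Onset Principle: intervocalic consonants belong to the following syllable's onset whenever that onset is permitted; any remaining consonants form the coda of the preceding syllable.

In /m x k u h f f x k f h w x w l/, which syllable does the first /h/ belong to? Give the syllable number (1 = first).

Nuclei (vowels): x, u, x, x → 4 syllables.
V1 /x/ – V2 /u/: just /k/ — single C goes to the following onset.
V2 /u/ – V3 /x/: /hff/; trying suffixes from longest down, /f/ is the first permitted one, so coda /hf/ | onset /f/.
V3 /x/ – V4 /x/: /kfhw/; trying suffixes from longest down, /hw/ is the first permitted one, so coda /kf/ | onset /hw/.
Putting it together: mx.kuhf.fxkf.hwxwl.
The first /h/ is in the coda of syllable 2 (/kuhf/).

2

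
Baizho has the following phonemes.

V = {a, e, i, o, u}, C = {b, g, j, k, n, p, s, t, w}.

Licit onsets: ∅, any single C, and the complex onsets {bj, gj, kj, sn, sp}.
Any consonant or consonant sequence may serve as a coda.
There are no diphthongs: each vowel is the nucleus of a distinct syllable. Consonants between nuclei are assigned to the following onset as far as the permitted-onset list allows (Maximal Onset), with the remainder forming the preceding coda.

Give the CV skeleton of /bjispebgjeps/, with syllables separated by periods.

Nuclei (vowels): i, e, e → 3 syllables.
Between /i/ (V1) and /e/ (V2): cluster /sp/ — /sp/ is itself a permitted onset, so the whole cluster goes right; preceding coda = ∅.
Between /e/ (V2) and /e/ (V3): cluster /bgj/ — the longest permitted-onset suffix is /gj/; onset = /gj/, preceding coda = /b/.
Syllabification: bji.speb.gjeps.
Mapping each syllable to C/V: /bji/ → CCV, /speb/ → CCVC, /gjeps/ → CCVCC.

CCV.CCVC.CCVCC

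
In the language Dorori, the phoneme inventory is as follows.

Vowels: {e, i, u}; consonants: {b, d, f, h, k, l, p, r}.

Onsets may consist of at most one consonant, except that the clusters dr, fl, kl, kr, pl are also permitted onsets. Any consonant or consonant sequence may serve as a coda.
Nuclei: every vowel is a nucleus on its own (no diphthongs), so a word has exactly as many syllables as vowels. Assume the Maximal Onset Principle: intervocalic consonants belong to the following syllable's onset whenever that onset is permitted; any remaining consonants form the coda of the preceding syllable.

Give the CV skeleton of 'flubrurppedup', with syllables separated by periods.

CCVC.CVCC.CV.CVC

Vowels present: u, u, e, u; each is a nucleus, giving 4 syllables.
Between /u/ (V1) and /u/ (V2): /br/; trying suffixes from longest down, /r/ is the first permitted one, so coda /b/ | onset /r/.
Between /u/ (V2) and /e/ (V3): cluster /rpp/ — the longest permitted-onset suffix is /p/; onset = /p/, preceding coda = /rp/.
Between /e/ (V3) and /u/ (V4): /d/ is a single consonant, so it becomes the next onset.
Putting it together: flub.rurp.pe.dup.
Mapping each syllable to C/V: /flub/ → CCVC, /rurp/ → CVCC, /pe/ → CV, /dup/ → CVC.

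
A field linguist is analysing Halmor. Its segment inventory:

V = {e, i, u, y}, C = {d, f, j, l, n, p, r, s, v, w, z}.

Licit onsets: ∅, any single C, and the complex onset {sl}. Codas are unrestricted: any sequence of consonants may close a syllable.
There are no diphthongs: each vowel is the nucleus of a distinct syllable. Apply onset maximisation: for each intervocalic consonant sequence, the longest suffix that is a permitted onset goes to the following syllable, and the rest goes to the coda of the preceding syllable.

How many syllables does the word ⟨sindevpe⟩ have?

Vowels present: i, e, e; each is a nucleus, giving 3 syllables.

3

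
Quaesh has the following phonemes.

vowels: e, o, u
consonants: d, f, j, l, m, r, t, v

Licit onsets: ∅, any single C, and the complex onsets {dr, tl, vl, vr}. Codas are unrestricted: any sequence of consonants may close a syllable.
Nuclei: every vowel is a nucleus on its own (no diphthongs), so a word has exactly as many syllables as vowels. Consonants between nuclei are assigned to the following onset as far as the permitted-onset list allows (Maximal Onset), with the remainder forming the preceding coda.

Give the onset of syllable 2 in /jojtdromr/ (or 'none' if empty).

dr

The vowels are o, o — 2 nuclei, so 2 syllables.
V1 /o/ – V2 /o/: cluster /jtdr/ — the longest permitted-onset suffix is /dr/; onset = /dr/, preceding coda = /jt/.
Result: jojt.dromr.
Syllable 2 is /dromr/: onset /dr/, nucleus /o/, coda /mr/.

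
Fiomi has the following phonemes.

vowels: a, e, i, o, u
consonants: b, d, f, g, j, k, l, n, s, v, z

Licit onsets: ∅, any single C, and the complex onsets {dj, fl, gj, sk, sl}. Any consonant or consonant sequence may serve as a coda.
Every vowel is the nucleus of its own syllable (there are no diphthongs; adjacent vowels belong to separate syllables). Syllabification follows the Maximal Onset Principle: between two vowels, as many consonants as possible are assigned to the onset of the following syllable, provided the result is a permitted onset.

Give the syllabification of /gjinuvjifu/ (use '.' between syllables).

gji.nuv.ji.fu

Nuclei (vowels): i, u, i, u → 4 syllables.
σ1/σ2 boundary: /n/ → onset of the next syllable (single consonants are always licit onsets).
σ2/σ3 boundary: cluster /vj/ — the longest permitted-onset suffix is /j/; onset = /j/, preceding coda = /v/.
σ3/σ4 boundary: just /f/ — single C goes to the following onset.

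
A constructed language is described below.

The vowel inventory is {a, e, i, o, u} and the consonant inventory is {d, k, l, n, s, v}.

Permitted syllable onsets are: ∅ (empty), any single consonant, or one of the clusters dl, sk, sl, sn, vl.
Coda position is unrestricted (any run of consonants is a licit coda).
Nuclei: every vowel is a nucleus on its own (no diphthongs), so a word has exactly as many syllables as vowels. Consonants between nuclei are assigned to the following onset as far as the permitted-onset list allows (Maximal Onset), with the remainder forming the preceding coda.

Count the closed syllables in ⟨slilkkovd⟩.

2

Nuclei (vowels): i, o → 2 syllables.
V1 /i/ – V2 /o/: cluster /lkk/ — the longest permitted-onset suffix is /k/; onset = /k/, preceding coda = /lk/.
Syllabification: slilk.kovd.
Classifying each syllable: /slilk/ (closed), /kovd/ (closed).
Closed syllables: 2.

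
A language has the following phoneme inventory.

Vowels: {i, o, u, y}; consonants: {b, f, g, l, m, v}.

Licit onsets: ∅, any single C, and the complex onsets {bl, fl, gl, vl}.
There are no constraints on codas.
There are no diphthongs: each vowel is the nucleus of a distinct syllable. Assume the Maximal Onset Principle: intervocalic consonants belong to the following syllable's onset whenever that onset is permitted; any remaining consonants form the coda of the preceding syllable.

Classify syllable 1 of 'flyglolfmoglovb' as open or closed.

open

Nuclei (vowels): y, o, o, o → 4 syllables.
σ1/σ2 boundary: cluster /gl/ — /gl/ is itself a permitted onset, so the whole cluster goes right; preceding coda = ∅.
σ2/σ3 boundary: /lfm/; trying suffixes from longest down, /m/ is the first permitted one, so coda /lf/ | onset /m/.
σ3/σ4 boundary: /gl/ — entire cluster is a permitted onset → onset /gl/, coda ∅.
Syllabification: fly.glolf.mo.glovb.
Syllable 1 is /fly/; it ends in its nucleus with no coda, so it is open.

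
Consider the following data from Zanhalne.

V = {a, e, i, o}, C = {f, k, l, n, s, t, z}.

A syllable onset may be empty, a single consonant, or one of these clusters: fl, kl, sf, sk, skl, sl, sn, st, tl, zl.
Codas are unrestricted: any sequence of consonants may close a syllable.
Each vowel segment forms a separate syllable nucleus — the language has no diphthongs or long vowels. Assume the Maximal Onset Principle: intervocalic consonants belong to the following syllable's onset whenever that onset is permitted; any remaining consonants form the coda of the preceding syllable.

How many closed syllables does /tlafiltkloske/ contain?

1

Nuclei (vowels): a, i, o, e → 4 syllables.
σ1/σ2 boundary: just /f/ — single C goes to the following onset.
σ2/σ3 boundary: /ltkl/; trying suffixes from longest down, /kl/ is the first permitted one, so coda /lt/ | onset /kl/.
σ3/σ4 boundary: /sk/ is a licit onset in full, so it all attaches to the next syllable.
Putting it together: tla.filt.klo.ske.
Classifying each syllable: /tla/ (open), /filt/ (closed), /klo/ (open), /ske/ (open).
Closed syllables: 1.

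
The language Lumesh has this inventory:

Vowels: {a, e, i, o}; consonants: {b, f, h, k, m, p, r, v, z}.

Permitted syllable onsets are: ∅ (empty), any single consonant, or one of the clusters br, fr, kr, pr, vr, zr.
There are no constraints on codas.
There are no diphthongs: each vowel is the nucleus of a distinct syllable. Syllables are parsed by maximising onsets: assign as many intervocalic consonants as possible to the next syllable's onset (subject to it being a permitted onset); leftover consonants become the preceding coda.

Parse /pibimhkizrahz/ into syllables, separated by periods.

The vowels are i, i, i, a — 4 nuclei, so 4 syllables.
Between /i/ (V1) and /i/ (V2): just /b/ — single C goes to the following onset.
Between /i/ (V2) and /i/ (V3): /mhk/ — longest licit onset from the right is /k/, leaving /mh/ as coda.
Between /i/ (V3) and /a/ (V4): cluster /zr/ — /zr/ is itself a permitted onset, so the whole cluster goes right; preceding coda = ∅.

pi.bimh.ki.zrahz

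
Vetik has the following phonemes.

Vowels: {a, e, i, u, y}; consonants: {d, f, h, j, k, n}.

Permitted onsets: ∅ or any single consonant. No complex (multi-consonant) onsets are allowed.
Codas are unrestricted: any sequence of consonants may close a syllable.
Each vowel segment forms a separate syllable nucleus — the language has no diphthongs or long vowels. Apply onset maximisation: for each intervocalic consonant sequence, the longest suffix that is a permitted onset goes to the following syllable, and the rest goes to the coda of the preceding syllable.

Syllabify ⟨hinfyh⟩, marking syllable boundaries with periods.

Nuclei (vowels): i, y → 2 syllables.
σ1/σ2 boundary: /nf/; trying suffixes from longest down, /f/ is the first permitted one, so coda /n/ | onset /f/.

hin.fyh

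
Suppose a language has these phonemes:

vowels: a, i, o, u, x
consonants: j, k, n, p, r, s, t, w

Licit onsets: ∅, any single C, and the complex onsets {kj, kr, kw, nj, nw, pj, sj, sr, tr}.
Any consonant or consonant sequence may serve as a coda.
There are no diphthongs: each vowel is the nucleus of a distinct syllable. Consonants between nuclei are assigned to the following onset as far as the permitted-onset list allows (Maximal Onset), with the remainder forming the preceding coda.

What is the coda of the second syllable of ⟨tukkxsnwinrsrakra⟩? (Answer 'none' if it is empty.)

s

The vowels are u, x, i, a, a — 5 nuclei, so 5 syllables.
σ1/σ2 boundary: /kk/ splits as /k/ + /k/ (/k/ is the longest suffix that is a licit onset).
σ2/σ3 boundary: /snw/; trying suffixes from longest down, /nw/ is the first permitted one, so coda /s/ | onset /nw/.
σ3/σ4 boundary: /nrsr/ splits as /nr/ + /sr/ (/sr/ is the longest suffix that is a licit onset).
σ4/σ5 boundary: /kr/ is a licit onset in full, so it all attaches to the next syllable.
Syllabification: tuk.kxs.nwinr.sra.kra.
Syllable 2 is /kxs/: onset /k/, nucleus /x/, coda /s/.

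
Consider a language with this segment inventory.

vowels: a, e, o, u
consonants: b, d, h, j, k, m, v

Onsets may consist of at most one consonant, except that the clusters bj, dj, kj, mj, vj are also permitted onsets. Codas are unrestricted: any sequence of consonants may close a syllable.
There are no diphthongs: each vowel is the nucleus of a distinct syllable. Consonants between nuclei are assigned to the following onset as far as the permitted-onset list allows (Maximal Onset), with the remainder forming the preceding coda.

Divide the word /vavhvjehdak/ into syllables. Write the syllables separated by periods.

Vowels present: a, e, a; each is a nucleus, giving 3 syllables.
/a…e/ gap (V1→V2): cluster /vhvj/ — the longest permitted-onset suffix is /vj/; onset = /vj/, preceding coda = /vh/.
/e…a/ gap (V2→V3): /hd/; trying suffixes from longest down, /d/ is the first permitted one, so coda /h/ | onset /d/.

vavh.vjeh.dak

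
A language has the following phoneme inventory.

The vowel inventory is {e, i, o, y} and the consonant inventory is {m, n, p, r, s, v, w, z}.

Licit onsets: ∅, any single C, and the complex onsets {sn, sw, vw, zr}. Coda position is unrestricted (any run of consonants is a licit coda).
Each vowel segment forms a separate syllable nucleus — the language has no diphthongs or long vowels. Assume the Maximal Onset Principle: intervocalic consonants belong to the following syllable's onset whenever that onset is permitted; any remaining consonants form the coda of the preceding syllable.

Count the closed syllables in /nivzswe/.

1

The vowels are i, e — 2 nuclei, so 2 syllables.
σ1/σ2 boundary: /vzsw/; trying suffixes from longest down, /sw/ is the first permitted one, so coda /vz/ | onset /sw/.
Result: nivz.swe.
Classifying each syllable: /nivz/ (closed), /swe/ (open).
Closed syllables: 1.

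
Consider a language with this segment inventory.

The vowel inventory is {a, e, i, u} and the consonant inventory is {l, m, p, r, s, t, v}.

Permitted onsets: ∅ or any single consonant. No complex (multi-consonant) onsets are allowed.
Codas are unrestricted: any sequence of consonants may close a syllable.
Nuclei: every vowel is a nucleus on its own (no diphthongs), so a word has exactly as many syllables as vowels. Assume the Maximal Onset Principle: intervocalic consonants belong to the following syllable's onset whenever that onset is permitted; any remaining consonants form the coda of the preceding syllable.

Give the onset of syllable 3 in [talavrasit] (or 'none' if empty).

Nuclei (vowels): a, a, a, i → 4 syllables.
/a…a/ gap (V1→V2): /l/ → onset of the next syllable (single consonants are always licit onsets).
/a…a/ gap (V2→V3): cluster /vr/ — the longest permitted-onset suffix is /r/; onset = /r/, preceding coda = /v/.
/a…i/ gap (V3→V4): /s/ → onset of the next syllable (single consonants are always licit onsets).
Result: ta.lav.ra.sit.
Syllable 3 is /ra/: onset /r/, nucleus /a/, coda ∅.

r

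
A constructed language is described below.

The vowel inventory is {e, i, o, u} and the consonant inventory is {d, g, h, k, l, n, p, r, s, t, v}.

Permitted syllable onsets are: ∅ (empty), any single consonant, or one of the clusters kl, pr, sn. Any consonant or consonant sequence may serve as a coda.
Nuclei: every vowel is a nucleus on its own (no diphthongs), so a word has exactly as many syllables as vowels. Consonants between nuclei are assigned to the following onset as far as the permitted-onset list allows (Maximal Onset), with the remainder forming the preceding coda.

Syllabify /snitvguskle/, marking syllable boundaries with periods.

snitv.gus.kle

Nuclei (vowels): i, u, e → 3 syllables.
/i…u/ gap (V1→V2): /tvg/; trying suffixes from longest down, /g/ is the first permitted one, so coda /tv/ | onset /g/.
/u…e/ gap (V2→V3): /skl/ splits as /s/ + /kl/ (/kl/ is the longest suffix that is a licit onset).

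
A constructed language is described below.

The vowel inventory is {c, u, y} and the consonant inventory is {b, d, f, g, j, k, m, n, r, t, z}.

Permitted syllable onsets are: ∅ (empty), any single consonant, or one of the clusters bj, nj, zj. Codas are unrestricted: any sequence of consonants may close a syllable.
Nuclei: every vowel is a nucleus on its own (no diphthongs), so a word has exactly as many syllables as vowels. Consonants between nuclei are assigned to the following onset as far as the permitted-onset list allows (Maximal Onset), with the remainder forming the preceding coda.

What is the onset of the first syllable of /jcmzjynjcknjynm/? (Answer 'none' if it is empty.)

Vowels present: c, y, c, y; each is a nucleus, giving 4 syllables.
/c…y/ gap (V1→V2): cluster /mzj/ — the longest permitted-onset suffix is /zj/; onset = /zj/, preceding coda = /m/.
/y…c/ gap (V2→V3): /nj/ is a licit onset in full, so it all attaches to the next syllable.
/c…y/ gap (V3→V4): /knj/; trying suffixes from longest down, /nj/ is the first permitted one, so coda /k/ | onset /nj/.
Putting it together: jcm.zjy.njck.njynm.
Syllable 1 is /jcm/: onset /j/, nucleus /c/, coda /m/.

j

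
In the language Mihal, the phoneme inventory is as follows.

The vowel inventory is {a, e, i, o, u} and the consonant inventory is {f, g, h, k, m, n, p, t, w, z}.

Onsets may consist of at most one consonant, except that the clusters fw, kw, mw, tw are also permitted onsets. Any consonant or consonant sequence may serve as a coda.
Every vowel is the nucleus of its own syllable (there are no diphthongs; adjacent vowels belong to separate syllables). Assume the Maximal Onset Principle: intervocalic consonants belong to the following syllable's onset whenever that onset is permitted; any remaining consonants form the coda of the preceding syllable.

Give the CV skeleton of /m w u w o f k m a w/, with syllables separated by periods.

Vowels present: u, o, a; each is a nucleus, giving 3 syllables.
V1 /u/ – V2 /o/: /w/ → onset of the next syllable (single consonants are always licit onsets).
V2 /o/ – V3 /a/: /fkm/; trying suffixes from longest down, /m/ is the first permitted one, so coda /fk/ | onset /m/.
Result: mwu.wofk.maw.
Mapping each syllable to C/V: /mwu/ → CCV, /wofk/ → CVCC, /maw/ → CVC.

CCV.CVCC.CVC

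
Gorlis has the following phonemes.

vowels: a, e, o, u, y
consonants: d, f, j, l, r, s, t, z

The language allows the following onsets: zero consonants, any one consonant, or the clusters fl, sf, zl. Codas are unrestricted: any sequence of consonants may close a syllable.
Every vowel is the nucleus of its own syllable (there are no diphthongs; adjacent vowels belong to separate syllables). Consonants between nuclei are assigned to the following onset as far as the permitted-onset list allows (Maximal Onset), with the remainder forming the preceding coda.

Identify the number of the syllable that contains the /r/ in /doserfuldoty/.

Nuclei (vowels): o, e, u, o, y → 5 syllables.
V1 /o/ – V2 /e/: /s/ → onset of the next syllable (single consonants are always licit onsets).
V2 /e/ – V3 /u/: cluster /rf/ — the longest permitted-onset suffix is /f/; onset = /f/, preceding coda = /r/.
V3 /u/ – V4 /o/: /ld/; trying suffixes from longest down, /d/ is the first permitted one, so coda /l/ | onset /d/.
V4 /o/ – V5 /y/: just /t/ — single C goes to the following onset.
So the parse is do.ser.ful.do.ty.
The /r/ is in the coda of syllable 2 (/ser/).

2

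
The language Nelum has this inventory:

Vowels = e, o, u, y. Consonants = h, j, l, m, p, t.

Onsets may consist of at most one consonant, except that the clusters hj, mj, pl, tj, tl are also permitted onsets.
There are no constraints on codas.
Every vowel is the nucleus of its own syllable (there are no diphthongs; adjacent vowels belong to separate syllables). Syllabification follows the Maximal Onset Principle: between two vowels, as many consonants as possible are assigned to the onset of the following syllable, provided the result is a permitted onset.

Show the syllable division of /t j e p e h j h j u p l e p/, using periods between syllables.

The vowels are e, e, u, e — 4 nuclei, so 4 syllables.
V1 /e/ – V2 /e/: /p/ → onset of the next syllable (single consonants are always licit onsets).
V2 /e/ – V3 /u/: cluster /hjhj/ — the longest permitted-onset suffix is /hj/; onset = /hj/, preceding coda = /hj/.
V3 /u/ – V4 /e/: /pl/ — entire cluster is a permitted onset → onset /pl/, coda ∅.

tje.pehj.hju.plep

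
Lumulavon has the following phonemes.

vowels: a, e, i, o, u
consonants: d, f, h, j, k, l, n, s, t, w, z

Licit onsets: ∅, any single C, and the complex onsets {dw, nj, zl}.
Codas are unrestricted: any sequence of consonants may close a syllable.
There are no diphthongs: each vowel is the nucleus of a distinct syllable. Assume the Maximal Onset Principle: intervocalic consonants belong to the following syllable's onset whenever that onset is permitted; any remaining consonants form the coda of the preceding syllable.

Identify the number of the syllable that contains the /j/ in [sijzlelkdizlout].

1

Vowels present: i, e, i, o, u; each is a nucleus, giving 5 syllables.
Between /i/ (V1) and /e/ (V2): /jzl/ splits as /j/ + /zl/ (/zl/ is the longest suffix that is a licit onset).
Between /e/ (V2) and /i/ (V3): /lkd/ — longest licit onset from the right is /d/, leaving /lk/ as coda.
Between /i/ (V3) and /o/ (V4): /zl/ is a licit onset in full, so it all attaches to the next syllable.
Between /o/ (V4) and /u/ (V5): no consonants, so the boundary falls immediately after /o/.
Putting it together: sij.zlelk.di.zlo.ut.
The /j/ is in the coda of syllable 1 (/sij/).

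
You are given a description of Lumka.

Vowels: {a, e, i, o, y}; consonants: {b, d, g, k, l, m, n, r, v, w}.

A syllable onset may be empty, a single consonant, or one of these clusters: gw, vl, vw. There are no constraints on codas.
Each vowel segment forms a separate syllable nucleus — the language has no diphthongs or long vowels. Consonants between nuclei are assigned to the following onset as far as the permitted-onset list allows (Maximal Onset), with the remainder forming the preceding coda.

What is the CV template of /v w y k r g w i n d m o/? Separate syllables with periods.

Vowels present: y, i, o; each is a nucleus, giving 3 syllables.
Between /y/ (V1) and /i/ (V2): /krgw/ splits as /kr/ + /gw/ (/gw/ is the longest suffix that is a licit onset).
Between /i/ (V2) and /o/ (V3): /ndm/ splits as /nd/ + /m/ (/m/ is the longest suffix that is a licit onset).
So the parse is vwykr.gwind.mo.
Mapping each syllable to C/V: /vwykr/ → CCVCC, /gwind/ → CCVCC, /mo/ → CV.

CCVCC.CCVCC.CV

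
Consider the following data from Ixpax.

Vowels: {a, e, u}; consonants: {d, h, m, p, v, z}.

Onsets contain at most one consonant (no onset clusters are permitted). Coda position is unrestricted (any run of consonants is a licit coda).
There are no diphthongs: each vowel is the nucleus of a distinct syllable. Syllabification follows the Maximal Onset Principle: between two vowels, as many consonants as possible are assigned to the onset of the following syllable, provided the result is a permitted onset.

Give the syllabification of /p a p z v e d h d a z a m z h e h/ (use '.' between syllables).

The vowels are a, e, a, a, e — 5 nuclei, so 5 syllables.
Between /a/ (V1) and /e/ (V2): /pzv/ — longest licit onset from the right is /v/, leaving /pz/ as coda.
Between /e/ (V2) and /a/ (V3): cluster /dhd/ — the longest permitted-onset suffix is /d/; onset = /d/, preceding coda = /dh/.
Between /a/ (V3) and /a/ (V4): /z/ is a single consonant, so it becomes the next onset.
Between /a/ (V4) and /e/ (V5): cluster /mzh/ — the longest permitted-onset suffix is /h/; onset = /h/, preceding coda = /mz/.

papz.vedh.da.zamz.heh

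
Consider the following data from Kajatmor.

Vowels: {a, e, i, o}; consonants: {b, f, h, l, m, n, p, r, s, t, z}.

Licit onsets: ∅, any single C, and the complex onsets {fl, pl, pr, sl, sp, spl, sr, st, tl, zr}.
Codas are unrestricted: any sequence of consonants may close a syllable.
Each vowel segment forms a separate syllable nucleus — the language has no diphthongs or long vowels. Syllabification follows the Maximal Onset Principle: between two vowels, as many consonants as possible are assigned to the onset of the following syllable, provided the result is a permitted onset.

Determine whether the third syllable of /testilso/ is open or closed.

open

Nuclei (vowels): e, i, o → 3 syllables.
/e…i/ gap (V1→V2): cluster /st/ — /st/ is itself a permitted onset, so the whole cluster goes right; preceding coda = ∅.
/i…o/ gap (V2→V3): cluster /ls/ — the longest permitted-onset suffix is /s/; onset = /s/, preceding coda = /l/.
Syllabification: te.stil.so.
Syllable 3 is /so/; it ends in its nucleus with no coda, so it is open.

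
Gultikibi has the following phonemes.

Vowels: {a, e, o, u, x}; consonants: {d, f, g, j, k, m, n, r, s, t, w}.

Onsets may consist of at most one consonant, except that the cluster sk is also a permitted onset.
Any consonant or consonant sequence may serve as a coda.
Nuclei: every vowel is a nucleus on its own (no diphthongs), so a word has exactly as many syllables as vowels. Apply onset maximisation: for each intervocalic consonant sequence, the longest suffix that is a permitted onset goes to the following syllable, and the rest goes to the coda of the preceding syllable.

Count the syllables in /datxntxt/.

3

Nuclei (vowels): a, x, x → 3 syllables.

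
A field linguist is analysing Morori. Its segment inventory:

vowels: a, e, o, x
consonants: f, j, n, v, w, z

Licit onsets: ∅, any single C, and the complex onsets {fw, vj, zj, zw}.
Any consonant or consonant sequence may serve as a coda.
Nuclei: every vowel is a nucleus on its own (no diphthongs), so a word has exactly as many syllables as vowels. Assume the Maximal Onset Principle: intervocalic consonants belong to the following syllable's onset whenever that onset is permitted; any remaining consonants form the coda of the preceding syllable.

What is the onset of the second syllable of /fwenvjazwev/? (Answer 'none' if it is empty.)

vj

Vowels present: e, a, e; each is a nucleus, giving 3 syllables.
σ1/σ2 boundary: /nvj/ — longest licit onset from the right is /vj/, leaving /n/ as coda.
σ2/σ3 boundary: /zw/ — entire cluster is a permitted onset → onset /zw/, coda ∅.
Syllabification: fwen.vja.zwev.
Syllable 2 is /vja/: onset /vj/, nucleus /a/, coda ∅.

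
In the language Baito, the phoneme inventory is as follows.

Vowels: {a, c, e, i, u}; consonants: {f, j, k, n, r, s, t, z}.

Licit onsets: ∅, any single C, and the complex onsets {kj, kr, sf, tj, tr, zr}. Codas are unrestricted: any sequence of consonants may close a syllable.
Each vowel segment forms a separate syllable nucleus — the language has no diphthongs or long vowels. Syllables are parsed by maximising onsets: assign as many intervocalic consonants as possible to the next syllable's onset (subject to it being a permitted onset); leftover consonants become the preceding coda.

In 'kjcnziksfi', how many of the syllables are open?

1

Nuclei (vowels): c, i, i → 3 syllables.
V1 /c/ – V2 /i/: /nz/ splits as /n/ + /z/ (/z/ is the longest suffix that is a licit onset).
V2 /i/ – V3 /i/: cluster /ksf/ — the longest permitted-onset suffix is /sf/; onset = /sf/, preceding coda = /k/.
So the parse is kjcn.zik.sfi.
Classifying each syllable: /kjcn/ (closed), /zik/ (closed), /sfi/ (open).
Open syllables: 1.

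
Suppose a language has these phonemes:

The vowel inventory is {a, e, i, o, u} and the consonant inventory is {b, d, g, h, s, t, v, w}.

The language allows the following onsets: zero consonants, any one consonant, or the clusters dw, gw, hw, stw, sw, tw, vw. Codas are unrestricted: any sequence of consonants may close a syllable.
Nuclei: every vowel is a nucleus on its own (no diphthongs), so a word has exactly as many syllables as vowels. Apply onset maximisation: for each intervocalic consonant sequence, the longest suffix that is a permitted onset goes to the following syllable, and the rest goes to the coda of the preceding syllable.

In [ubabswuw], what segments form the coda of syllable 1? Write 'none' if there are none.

The vowels are u, a, u — 3 nuclei, so 3 syllables.
Between /u/ (V1) and /a/ (V2): just /b/ — single C goes to the following onset.
Between /a/ (V2) and /u/ (V3): /bsw/ — longest licit onset from the right is /sw/, leaving /b/ as coda.
Putting it together: u.bab.swuw.
Syllable 1 is /u/: onset ∅, nucleus /u/, coda ∅.

none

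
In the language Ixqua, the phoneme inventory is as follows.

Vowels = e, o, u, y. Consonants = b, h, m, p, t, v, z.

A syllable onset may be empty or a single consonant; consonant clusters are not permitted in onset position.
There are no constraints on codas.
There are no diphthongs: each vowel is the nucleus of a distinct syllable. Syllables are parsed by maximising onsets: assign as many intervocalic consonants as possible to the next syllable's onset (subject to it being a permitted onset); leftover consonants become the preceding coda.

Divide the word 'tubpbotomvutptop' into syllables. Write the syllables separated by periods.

Nuclei (vowels): u, o, o, u, o → 5 syllables.
σ1/σ2 boundary: /bpb/; trying suffixes from longest down, /b/ is the first permitted one, so coda /bp/ | onset /b/.
σ2/σ3 boundary: just /t/ — single C goes to the following onset.
σ3/σ4 boundary: /mv/ splits as /m/ + /v/ (/v/ is the longest suffix that is a licit onset).
σ4/σ5 boundary: /tpt/ — longest licit onset from the right is /t/, leaving /tp/ as coda.

tubp.bo.tom.vutp.top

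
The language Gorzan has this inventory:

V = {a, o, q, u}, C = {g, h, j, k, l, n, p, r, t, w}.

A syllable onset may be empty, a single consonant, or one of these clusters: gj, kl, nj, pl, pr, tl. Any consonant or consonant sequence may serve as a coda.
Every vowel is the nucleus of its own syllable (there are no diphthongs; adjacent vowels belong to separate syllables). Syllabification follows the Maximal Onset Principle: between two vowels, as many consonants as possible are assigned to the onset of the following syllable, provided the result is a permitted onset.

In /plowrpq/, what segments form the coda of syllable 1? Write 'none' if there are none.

wr

The vowels are o, q — 2 nuclei, so 2 syllables.
Between /o/ (V1) and /q/ (V2): /wrp/ splits as /wr/ + /p/ (/p/ is the longest suffix that is a licit onset).
Putting it together: plowr.pq.
Syllable 1 is /plowr/: onset /pl/, nucleus /o/, coda /wr/.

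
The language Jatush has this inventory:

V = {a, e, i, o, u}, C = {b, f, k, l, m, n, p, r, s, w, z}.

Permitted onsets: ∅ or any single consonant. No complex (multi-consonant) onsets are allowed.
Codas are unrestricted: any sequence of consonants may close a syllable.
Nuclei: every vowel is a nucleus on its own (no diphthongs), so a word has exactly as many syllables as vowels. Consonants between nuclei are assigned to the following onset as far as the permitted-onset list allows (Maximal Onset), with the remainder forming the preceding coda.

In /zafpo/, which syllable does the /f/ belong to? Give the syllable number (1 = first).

Nuclei (vowels): a, o → 2 syllables.
V1 /a/ – V2 /o/: /fp/; trying suffixes from longest down, /p/ is the first permitted one, so coda /f/ | onset /p/.
Syllabification: zaf.po.
The /f/ is in the coda of syllable 1 (/zaf/).

1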